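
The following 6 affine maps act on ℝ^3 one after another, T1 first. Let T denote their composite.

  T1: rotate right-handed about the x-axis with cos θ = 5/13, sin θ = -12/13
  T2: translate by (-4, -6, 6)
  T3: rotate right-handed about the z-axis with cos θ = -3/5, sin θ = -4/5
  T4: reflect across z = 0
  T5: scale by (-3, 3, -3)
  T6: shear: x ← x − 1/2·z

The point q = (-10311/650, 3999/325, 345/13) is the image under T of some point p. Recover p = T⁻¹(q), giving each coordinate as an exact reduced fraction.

T1 = [1 0 0 0; 0 5/13 12/13 0; 0 -12/13 5/13 0; 0 0 0 1]
T2·T1 = [1 0 0 -4; 0 5/13 12/13 -6; 0 -12/13 5/13 6; 0 0 0 1]
T3·…·T1 = [-3/5 4/13 48/65 -12/5; -4/5 -3/13 -36/65 34/5; 0 -12/13 5/13 6; 0 0 0 1]
T4·…·T1 = [-3/5 4/13 48/65 -12/5; -4/5 -3/13 -36/65 34/5; 0 12/13 -5/13 -6; 0 0 0 1]
T5·…·T1 = [9/5 -12/13 -144/65 36/5; -12/5 -9/13 -108/65 102/5; 0 -36/13 15/13 18; 0 0 0 1]
T6·…·T1 = [9/5 6/13 -363/130 -9/5; -12/5 -9/13 -108/65 102/5; 0 -36/13 15/13 18; 0 0 0 1]
det M = -27; M⁻¹ = [1/5 -4/15 1/10 4; -4/39 -1/13 -14/39 102/13; -16/65 -12/65 1/195 42/13; 0 0 0 1]
M⁻¹ · (-10311/650, 3999/325, 345/13)ᵀ = (1/5, -1, 5)ᵀ

p = (1/5, -1, 5)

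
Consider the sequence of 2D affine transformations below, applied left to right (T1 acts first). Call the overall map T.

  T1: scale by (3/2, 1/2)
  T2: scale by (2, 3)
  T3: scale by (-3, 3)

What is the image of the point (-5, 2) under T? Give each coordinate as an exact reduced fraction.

T1 scale by (3/2, 1/2): (-5, 2) → (-15/2, 1)
T2 scale by (2, 3): (-15/2, 1) → (-15, 3)
T3 scale by (-3, 3): (-15, 3) → (45, 9)

T(p) = (45, 9)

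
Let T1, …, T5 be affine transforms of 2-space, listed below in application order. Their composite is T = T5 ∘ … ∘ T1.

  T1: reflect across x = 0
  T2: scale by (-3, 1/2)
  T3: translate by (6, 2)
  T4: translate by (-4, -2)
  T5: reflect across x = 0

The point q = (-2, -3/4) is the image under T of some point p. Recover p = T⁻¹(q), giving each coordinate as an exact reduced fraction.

T1 = [-1 0 0; 0 1 0; 0 0 1]
T2·T1 = [3 0 0; 0 1/2 0; 0 0 1]
T3·…·T1 = [3 0 6; 0 1/2 2; 0 0 1]
T4·…·T1 = [3 0 2; 0 1/2 0; 0 0 1]
T5·…·T1 = [-3 0 -2; 0 1/2 0; 0 0 1]
det M = -3/2; M⁻¹ = [-1/3 0 -2/3; 0 2 0; 0 0 1]
M⁻¹ · (-2, -3/4)ᵀ = (0, -3/2)ᵀ

p = (0, -3/2)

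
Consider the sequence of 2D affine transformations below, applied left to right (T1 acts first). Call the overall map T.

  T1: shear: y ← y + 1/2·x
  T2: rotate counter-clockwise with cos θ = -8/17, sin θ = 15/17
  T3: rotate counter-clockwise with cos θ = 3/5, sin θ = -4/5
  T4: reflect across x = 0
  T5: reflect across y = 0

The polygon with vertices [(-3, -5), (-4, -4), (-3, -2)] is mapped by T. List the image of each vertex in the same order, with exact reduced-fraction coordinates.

T1 shear: y ← y + 1/2·x: (-3, -5) → (-3, -13/2); (-4, -4) → (-4, -6); (-3, -2) → (-3, -7/2)
T2 rotate counter-clockwise with cos θ = -8/17, sin θ = 15/17: (-3, -13/2) → (243/34, 7/17); (-4, -6) → (122/17, -12/17); (-3, -7/2) → (9/2, -1)
T3 rotate counter-clockwise with cos θ = 3/5, sin θ = -4/5: (243/34, 7/17) → (157/34, -93/17); (122/17, -12/17) → (318/85, -524/85); (9/2, -1) → (19/10, -21/5)
T4 reflect across x = 0: (157/34, -93/17) → (-157/34, -93/17); (318/85, -524/85) → (-318/85, -524/85); (19/10, -21/5) → (-19/10, -21/5)
T5 reflect across y = 0: (-157/34, -93/17) → (-157/34, 93/17); (-318/85, -524/85) → (-318/85, 524/85); (-19/10, -21/5) → (-19/10, 21/5)

image vertices: (-157/34, 93/17), (-318/85, 524/85), (-19/10, 21/5)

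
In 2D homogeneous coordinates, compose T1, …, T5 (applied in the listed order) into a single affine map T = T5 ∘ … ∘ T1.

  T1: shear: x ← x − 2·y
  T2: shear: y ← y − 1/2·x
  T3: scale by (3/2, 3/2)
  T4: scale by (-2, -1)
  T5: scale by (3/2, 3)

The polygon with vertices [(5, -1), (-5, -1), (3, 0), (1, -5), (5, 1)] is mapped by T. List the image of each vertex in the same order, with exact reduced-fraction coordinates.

image vertices: (-63/2, 81/4), (27/2, -9/4), (-27/2, 27/4), (-99/2, 189/4), (-27/2, 9/4)

T1 shear: x ← x − 2·y: (5, -1) → (7, -1); (-5, -1) → (-3, -1); (3, 0) → (3, 0); (1, -5) → (11, -5); (5, 1) → (3, 1)
T2 shear: y ← y − 1/2·x: (7, -1) → (7, -9/2); (-3, -1) → (-3, 1/2); (3, 0) → (3, -3/2); (11, -5) → (11, -21/2); (3, 1) → (3, -1/2)
T3 scale by (3/2, 3/2): (7, -9/2) → (21/2, -27/4); (-3, 1/2) → (-9/2, 3/4); (3, -3/2) → (9/2, -9/4); (11, -21/2) → (33/2, -63/4); (3, -1/2) → (9/2, -3/4)
T4 scale by (-2, -1): (21/2, -27/4) → (-21, 27/4); (-9/2, 3/4) → (9, -3/4); (9/2, -9/4) → (-9, 9/4); (33/2, -63/4) → (-33, 63/4); (9/2, -3/4) → (-9, 3/4)
T5 scale by (3/2, 3): (-21, 27/4) → (-63/2, 81/4); (9, -3/4) → (27/2, -9/4); (-9, 9/4) → (-27/2, 27/4); (-33, 63/4) → (-99/2, 189/4); (-9, 3/4) → (-27/2, 9/4)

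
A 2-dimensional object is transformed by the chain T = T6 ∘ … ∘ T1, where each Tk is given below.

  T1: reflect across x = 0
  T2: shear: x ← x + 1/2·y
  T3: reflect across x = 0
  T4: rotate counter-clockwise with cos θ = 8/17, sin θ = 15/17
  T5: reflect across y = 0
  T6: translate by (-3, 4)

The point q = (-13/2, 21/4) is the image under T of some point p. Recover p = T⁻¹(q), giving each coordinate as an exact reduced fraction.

p = (-3/2, 5/2)

T1 = [-1 0 0; 0 1 0; 0 0 1]
T2·T1 = [-1 1/2 0; 0 1 0; 0 0 1]
T3·…·T1 = [1 -1/2 0; 0 1 0; 0 0 1]
T4·…·T1 = [8/17 -19/17 0; 15/17 1/34 0; 0 0 1]
T5·…·T1 = [8/17 -19/17 0; -15/17 -1/34 0; 0 0 1]
T6·…·T1 = [8/17 -19/17 -3; -15/17 -1/34 4; 0 0 1]
det M = -1; M⁻¹ = [1/34 -19/17 155/34; -15/17 -8/17 -13/17; 0 0 1]
M⁻¹ · (-13/2, 21/4)ᵀ = (-3/2, 5/2)ᵀ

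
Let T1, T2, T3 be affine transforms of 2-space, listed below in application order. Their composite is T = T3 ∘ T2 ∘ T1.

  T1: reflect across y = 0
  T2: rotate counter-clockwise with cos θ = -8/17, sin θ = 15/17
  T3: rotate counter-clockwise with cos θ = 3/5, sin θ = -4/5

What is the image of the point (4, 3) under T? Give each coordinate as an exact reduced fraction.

T1 reflect across y = 0: (4, 3) → (4, -3)
T2 rotate counter-clockwise with cos θ = -8/17, sin θ = 15/17: (4, -3) → (13/17, 84/17)
T3 rotate counter-clockwise with cos θ = 3/5, sin θ = -4/5: (13/17, 84/17) → (75/17, 40/17)

T(p) = (75/17, 40/17)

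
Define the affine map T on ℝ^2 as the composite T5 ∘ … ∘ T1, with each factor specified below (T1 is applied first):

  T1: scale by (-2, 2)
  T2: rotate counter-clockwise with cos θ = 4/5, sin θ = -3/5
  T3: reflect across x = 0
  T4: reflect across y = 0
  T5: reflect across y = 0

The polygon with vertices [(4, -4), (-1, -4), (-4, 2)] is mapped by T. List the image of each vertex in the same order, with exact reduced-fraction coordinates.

T1 scale by (-2, 2): (4, -4) → (-8, -8); (-1, -4) → (2, -8); (-4, 2) → (8, 4)
T2 rotate counter-clockwise with cos θ = 4/5, sin θ = -3/5: (-8, -8) → (-56/5, -8/5); (2, -8) → (-16/5, -38/5); (8, 4) → (44/5, -8/5)
T3 reflect across x = 0: (-56/5, -8/5) → (56/5, -8/5); (-16/5, -38/5) → (16/5, -38/5); (44/5, -8/5) → (-44/5, -8/5)
T4 reflect across y = 0: (56/5, -8/5) → (56/5, 8/5); (16/5, -38/5) → (16/5, 38/5); (-44/5, -8/5) → (-44/5, 8/5)
T5 reflect across y = 0: (56/5, 8/5) → (56/5, -8/5); (16/5, 38/5) → (16/5, -38/5); (-44/5, 8/5) → (-44/5, -8/5)

image vertices: (56/5, -8/5), (16/5, -38/5), (-44/5, -8/5)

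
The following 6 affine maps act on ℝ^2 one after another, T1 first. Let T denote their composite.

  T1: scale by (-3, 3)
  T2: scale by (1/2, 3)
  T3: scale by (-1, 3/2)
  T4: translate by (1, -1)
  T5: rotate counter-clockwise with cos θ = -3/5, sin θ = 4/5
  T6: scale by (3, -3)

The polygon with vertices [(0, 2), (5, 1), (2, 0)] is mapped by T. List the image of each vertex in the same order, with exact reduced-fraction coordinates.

T1 scale by (-3, 3): (0, 2) → (0, 6); (5, 1) → (-15, 3); (2, 0) → (-6, 0)
T2 scale by (1/2, 3): (0, 6) → (0, 18); (-15, 3) → (-15/2, 9); (-6, 0) → (-3, 0)
T3 scale by (-1, 3/2): (0, 18) → (0, 27); (-15/2, 9) → (15/2, 27/2); (-3, 0) → (3, 0)
T4 translate by (1, -1): (0, 27) → (1, 26); (15/2, 27/2) → (17/2, 25/2); (3, 0) → (4, -1)
T5 rotate counter-clockwise with cos θ = -3/5, sin θ = 4/5: (1, 26) → (-107/5, -74/5); (17/2, 25/2) → (-151/10, -7/10); (4, -1) → (-8/5, 19/5)
T6 scale by (3, -3): (-107/5, -74/5) → (-321/5, 222/5); (-151/10, -7/10) → (-453/10, 21/10); (-8/5, 19/5) → (-24/5, -57/5)

image vertices: (-321/5, 222/5), (-453/10, 21/10), (-24/5, -57/5)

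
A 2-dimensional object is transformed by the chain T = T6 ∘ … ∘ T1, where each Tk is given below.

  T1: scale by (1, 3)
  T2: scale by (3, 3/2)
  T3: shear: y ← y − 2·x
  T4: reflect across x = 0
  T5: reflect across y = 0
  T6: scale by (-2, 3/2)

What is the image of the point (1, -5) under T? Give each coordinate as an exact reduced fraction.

T(p) = (6, 171/4)

T1 scale by (1, 3): (1, -5) → (1, -15)
T2 scale by (3, 3/2): (1, -15) → (3, -45/2)
T3 shear: y ← y − 2·x: (3, -45/2) → (3, -57/2)
T4 reflect across x = 0: (3, -57/2) → (-3, -57/2)
T5 reflect across y = 0: (-3, -57/2) → (-3, 57/2)
T6 scale by (-2, 3/2): (-3, 57/2) → (6, 171/4)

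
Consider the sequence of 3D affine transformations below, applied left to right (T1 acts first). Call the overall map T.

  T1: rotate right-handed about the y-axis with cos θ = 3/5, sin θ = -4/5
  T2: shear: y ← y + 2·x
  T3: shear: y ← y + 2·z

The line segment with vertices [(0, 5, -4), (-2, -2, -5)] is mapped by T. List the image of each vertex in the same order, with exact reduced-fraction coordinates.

image vertices: (16/5, 33/5, -12/5), (14/5, -28/5, -23/5)

T1 rotate right-handed about the y-axis with cos θ = 3/5, sin θ = -4/5: (0, 5, -4) → (16/5, 5, -12/5); (-2, -2, -5) → (14/5, -2, -23/5)
T2 shear: y ← y + 2·x: (16/5, 5, -12/5) → (16/5, 57/5, -12/5); (14/5, -2, -23/5) → (14/5, 18/5, -23/5)
T3 shear: y ← y + 2·z: (16/5, 57/5, -12/5) → (16/5, 33/5, -12/5); (14/5, 18/5, -23/5) → (14/5, -28/5, -23/5)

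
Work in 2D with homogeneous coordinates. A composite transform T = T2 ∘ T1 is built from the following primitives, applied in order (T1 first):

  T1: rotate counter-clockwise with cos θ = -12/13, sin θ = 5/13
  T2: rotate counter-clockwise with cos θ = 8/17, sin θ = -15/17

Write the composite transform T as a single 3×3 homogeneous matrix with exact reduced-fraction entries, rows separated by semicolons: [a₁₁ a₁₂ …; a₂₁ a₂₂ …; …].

T1 = [-12/13 -5/13 0; 5/13 -12/13 0; 0 0 1]
T2·T1 = [-21/221 -220/221 0; 220/221 -21/221 0; 0 0 1]

T = [-21/221 -220/221 0; 220/221 -21/221 0; 0 0 1]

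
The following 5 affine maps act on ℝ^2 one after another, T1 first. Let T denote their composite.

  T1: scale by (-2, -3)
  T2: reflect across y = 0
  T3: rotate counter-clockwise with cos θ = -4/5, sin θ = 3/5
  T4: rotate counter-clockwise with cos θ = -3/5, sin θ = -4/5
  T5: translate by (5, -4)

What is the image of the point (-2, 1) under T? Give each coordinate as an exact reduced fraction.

T(p) = (8, 0)

T1 scale by (-2, -3): (-2, 1) → (4, -3)
T2 reflect across y = 0: (4, -3) → (4, 3)
T3 rotate counter-clockwise with cos θ = -4/5, sin θ = 3/5: (4, 3) → (-5, 0)
T4 rotate counter-clockwise with cos θ = -3/5, sin θ = -4/5: (-5, 0) → (3, 4)
T5 translate by (5, -4): (3, 4) → (8, 0)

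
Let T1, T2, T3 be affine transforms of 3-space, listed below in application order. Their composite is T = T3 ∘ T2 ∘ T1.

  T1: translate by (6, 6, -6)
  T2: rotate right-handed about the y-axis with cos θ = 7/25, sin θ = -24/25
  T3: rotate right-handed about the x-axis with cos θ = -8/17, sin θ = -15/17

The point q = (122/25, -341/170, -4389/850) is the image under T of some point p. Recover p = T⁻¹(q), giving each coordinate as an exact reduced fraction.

T1 = [1 0 0 6; 0 1 0 6; 0 0 1 -6; 0 0 0 1]
T2·T1 = [7/25 0 -24/25 186/25; 0 1 0 6; 24/25 0 7/25 102/25; 0 0 0 1]
T3·…·T1 = [7/25 0 -24/25 186/25; 72/85 -8/17 21/85 66/85; -192/425 -15/17 -56/425 -3066/425; 0 0 0 1]
det M = 1; M⁻¹ = [7/25 72/85 -192/425 -6; 0 -8/17 -15/17 -6; -24/25 21/85 -56/425 6; 0 0 0 1]
M⁻¹ · (122/25, -341/170, -4389/850)ᵀ = (-4, -1/2, 3/2)ᵀ

p = (-4, -1/2, 3/2)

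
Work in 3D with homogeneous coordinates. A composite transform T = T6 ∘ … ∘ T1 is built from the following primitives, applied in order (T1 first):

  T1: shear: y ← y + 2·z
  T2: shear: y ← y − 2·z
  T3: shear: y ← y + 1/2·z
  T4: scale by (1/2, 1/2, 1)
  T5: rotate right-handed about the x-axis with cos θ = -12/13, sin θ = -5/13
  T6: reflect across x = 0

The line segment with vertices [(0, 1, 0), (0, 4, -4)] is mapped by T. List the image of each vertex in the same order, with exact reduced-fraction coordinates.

T1 shear: y ← y + 2·z: (0, 1, 0) → (0, 1, 0); (0, 4, -4) → (0, -4, -4)
T2 shear: y ← y − 2·z: (0, 1, 0) → (0, 1, 0); (0, -4, -4) → (0, 4, -4)
T3 shear: y ← y + 1/2·z: (0, 1, 0) → (0, 1, 0); (0, 4, -4) → (0, 2, -4)
T4 scale by (1/2, 1/2, 1): (0, 1, 0) → (0, 1/2, 0); (0, 2, -4) → (0, 1, -4)
T5 rotate right-handed about the x-axis with cos θ = -12/13, sin θ = -5/13: (0, 1/2, 0) → (0, -6/13, -5/26); (0, 1, -4) → (0, -32/13, 43/13)
T6 reflect across x = 0: (0, -6/13, -5/26) → (0, -6/13, -5/26); (0, -32/13, 43/13) → (0, -32/13, 43/13)

image vertices: (0, -6/13, -5/26), (0, -32/13, 43/13)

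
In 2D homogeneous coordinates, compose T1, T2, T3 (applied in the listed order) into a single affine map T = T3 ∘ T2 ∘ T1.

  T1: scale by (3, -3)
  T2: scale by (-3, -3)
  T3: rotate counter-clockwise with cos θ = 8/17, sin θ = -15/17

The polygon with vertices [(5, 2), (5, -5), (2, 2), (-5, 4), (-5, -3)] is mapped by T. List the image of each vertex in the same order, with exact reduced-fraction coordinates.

T1 scale by (3, -3): (5, 2) → (15, -6); (5, -5) → (15, 15); (2, 2) → (6, -6); (-5, 4) → (-15, -12); (-5, -3) → (-15, 9)
T2 scale by (-3, -3): (15, -6) → (-45, 18); (15, 15) → (-45, -45); (6, -6) → (-18, 18); (-15, -12) → (45, 36); (-15, 9) → (45, -27)
T3 rotate counter-clockwise with cos θ = 8/17, sin θ = -15/17: (-45, 18) → (-90/17, 819/17); (-45, -45) → (-1035/17, 315/17); (-18, 18) → (126/17, 414/17); (45, 36) → (900/17, -387/17); (45, -27) → (-45/17, -891/17)

image vertices: (-90/17, 819/17), (-1035/17, 315/17), (126/17, 414/17), (900/17, -387/17), (-45/17, -891/17)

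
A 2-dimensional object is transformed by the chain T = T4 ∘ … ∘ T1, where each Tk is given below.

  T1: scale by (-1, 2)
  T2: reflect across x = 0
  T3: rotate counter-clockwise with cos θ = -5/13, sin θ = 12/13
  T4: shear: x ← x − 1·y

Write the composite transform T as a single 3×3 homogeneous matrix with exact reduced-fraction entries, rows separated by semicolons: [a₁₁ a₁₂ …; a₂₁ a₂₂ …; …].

T1 = [-1 0 0; 0 2 0; 0 0 1]
T2·T1 = [1 0 0; 0 2 0; 0 0 1]
T3·…·T1 = [-5/13 -24/13 0; 12/13 -10/13 0; 0 0 1]
T4·…·T1 = [-17/13 -14/13 0; 12/13 -10/13 0; 0 0 1]

T = [-17/13 -14/13 0; 12/13 -10/13 0; 0 0 1]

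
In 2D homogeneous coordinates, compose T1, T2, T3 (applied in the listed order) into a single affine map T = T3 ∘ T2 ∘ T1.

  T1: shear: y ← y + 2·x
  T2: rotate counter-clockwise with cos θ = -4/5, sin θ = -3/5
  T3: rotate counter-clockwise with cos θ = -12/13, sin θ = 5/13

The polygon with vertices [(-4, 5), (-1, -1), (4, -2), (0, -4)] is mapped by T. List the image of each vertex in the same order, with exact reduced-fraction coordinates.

image vertices: (-204/65, -253/65), (-3/13, -41/13), (12/5, 34/5), (64/65, -252/65)

T1 shear: y ← y + 2·x: (-4, 5) → (-4, -3); (-1, -1) → (-1, -3); (4, -2) → (4, 6); (0, -4) → (0, -4)
T2 rotate counter-clockwise with cos θ = -4/5, sin θ = -3/5: (-4, -3) → (7/5, 24/5); (-1, -3) → (-1, 3); (4, 6) → (2/5, -36/5); (0, -4) → (-12/5, 16/5)
T3 rotate counter-clockwise with cos θ = -12/13, sin θ = 5/13: (7/5, 24/5) → (-204/65, -253/65); (-1, 3) → (-3/13, -41/13); (2/5, -36/5) → (12/5, 34/5); (-12/5, 16/5) → (64/65, -252/65)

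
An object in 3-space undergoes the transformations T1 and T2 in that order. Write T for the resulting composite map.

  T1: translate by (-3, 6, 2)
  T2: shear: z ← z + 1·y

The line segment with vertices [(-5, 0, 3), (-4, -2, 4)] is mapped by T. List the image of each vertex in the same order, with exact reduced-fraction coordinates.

image vertices: (-8, 6, 11), (-7, 4, 10)

T1 translate by (-3, 6, 2): (-5, 0, 3) → (-8, 6, 5); (-4, -2, 4) → (-7, 4, 6)
T2 shear: z ← z + 1·y: (-8, 6, 5) → (-8, 6, 11); (-7, 4, 6) → (-7, 4, 10)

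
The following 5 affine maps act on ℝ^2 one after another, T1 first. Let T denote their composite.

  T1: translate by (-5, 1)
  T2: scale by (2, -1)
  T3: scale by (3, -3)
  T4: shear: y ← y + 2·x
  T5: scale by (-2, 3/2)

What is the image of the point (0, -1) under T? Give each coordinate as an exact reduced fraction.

T(p) = (60, -90)

T1 translate by (-5, 1): (0, -1) → (-5, 0)
T2 scale by (2, -1): (-5, 0) → (-10, 0)
T3 scale by (3, -3): (-10, 0) → (-30, 0)
T4 shear: y ← y + 2·x: (-30, 0) → (-30, -60)
T5 scale by (-2, 3/2): (-30, -60) → (60, -90)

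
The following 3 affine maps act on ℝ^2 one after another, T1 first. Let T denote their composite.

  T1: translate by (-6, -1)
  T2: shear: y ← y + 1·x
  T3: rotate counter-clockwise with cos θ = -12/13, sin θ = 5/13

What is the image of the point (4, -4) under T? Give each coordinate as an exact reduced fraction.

T1 translate by (-6, -1): (4, -4) → (-2, -5)
T2 shear: y ← y + 1·x: (-2, -5) → (-2, -7)
T3 rotate counter-clockwise with cos θ = -12/13, sin θ = 5/13: (-2, -7) → (59/13, 74/13)

T(p) = (59/13, 74/13)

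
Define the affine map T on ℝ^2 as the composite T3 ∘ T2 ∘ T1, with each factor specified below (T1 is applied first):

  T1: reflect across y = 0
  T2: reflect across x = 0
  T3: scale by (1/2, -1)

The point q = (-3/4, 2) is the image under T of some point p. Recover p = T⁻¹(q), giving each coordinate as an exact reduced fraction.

T1 = [1 0 0; 0 -1 0; 0 0 1]
T2·T1 = [-1 0 0; 0 -1 0; 0 0 1]
T3·…·T1 = [-1/2 0 0; 0 1 0; 0 0 1]
det M = -1/2; M⁻¹ = [-2 0 0; 0 1 0; 0 0 1]
M⁻¹ · (-3/4, 2)ᵀ = (3/2, 2)ᵀ

p = (3/2, 2)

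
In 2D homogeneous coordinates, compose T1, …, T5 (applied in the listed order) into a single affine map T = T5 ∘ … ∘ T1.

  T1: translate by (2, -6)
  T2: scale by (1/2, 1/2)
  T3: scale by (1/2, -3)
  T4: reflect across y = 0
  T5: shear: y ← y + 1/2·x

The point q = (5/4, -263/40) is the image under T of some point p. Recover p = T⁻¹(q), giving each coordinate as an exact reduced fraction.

p = (3, 6/5)

T1 = [1 0 2; 0 1 -6; 0 0 1]
T2·T1 = [1/2 0 1; 0 1/2 -3; 0 0 1]
T3·…·T1 = [1/4 0 1/2; 0 -3/2 9; 0 0 1]
T4·…·T1 = [1/4 0 1/2; 0 3/2 -9; 0 0 1]
T5·…·T1 = [1/4 0 1/2; 1/8 3/2 -35/4; 0 0 1]
det M = 3/8; M⁻¹ = [4 0 -2; -1/3 2/3 6; 0 0 1]
M⁻¹ · (5/4, -263/40)ᵀ = (3, 6/5)ᵀ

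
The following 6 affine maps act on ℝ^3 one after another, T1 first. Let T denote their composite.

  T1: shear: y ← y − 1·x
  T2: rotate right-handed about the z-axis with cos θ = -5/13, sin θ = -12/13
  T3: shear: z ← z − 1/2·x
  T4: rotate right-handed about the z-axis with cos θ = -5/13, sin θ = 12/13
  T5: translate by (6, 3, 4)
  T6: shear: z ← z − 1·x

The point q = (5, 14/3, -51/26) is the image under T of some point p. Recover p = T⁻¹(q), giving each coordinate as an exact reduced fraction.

p = (-1, 2/3, 0)

T1 = [1 0 0 0; -1 1 0 0; 0 0 1 0; 0 0 0 1]
T2·T1 = [-17/13 12/13 0 0; -7/13 -5/13 0 0; 0 0 1 0; 0 0 0 1]
T3·…·T1 = [-17/13 12/13 0 0; -7/13 -5/13 0 0; 17/26 -6/13 1 0; 0 0 0 1]
T4·…·T1 = [1 0 0 0; -1 1 0 0; 17/26 -6/13 1 0; 0 0 0 1]
T5·…·T1 = [1 0 0 6; -1 1 0 3; 17/26 -6/13 1 4; 0 0 0 1]
T6·…·T1 = [1 0 0 6; -1 1 0 3; -9/26 -6/13 1 -2; 0 0 0 1]
det M = 1; M⁻¹ = [1 0 0 -6; 1 1 0 -9; 21/26 6/13 1 -55/13; 0 0 0 1]
M⁻¹ · (5, 14/3, -51/26)ᵀ = (-1, 2/3, 0)ᵀ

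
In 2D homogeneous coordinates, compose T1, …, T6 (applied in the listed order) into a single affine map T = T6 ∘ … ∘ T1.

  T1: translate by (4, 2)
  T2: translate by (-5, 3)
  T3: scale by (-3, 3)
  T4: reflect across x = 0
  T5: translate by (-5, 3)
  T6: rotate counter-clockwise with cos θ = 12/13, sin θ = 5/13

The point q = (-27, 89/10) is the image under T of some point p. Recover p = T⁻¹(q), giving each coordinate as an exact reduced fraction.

T1 = [1 0 4; 0 1 2; 0 0 1]
T2·T1 = [1 0 -1; 0 1 5; 0 0 1]
T3·…·T1 = [-3 0 3; 0 3 15; 0 0 1]
T4·…·T1 = [3 0 -3; 0 3 15; 0 0 1]
T5·…·T1 = [3 0 -8; 0 3 18; 0 0 1]
T6·…·T1 = [36/13 -15/13 -186/13; 15/13 36/13 176/13; 0 0 1]
det M = 9; M⁻¹ = [4/13 5/39 8/3; -5/39 4/13 -6; 0 0 1]
M⁻¹ · (-27, 89/10)ᵀ = (-9/2, 1/5)ᵀ

p = (-9/2, 1/5)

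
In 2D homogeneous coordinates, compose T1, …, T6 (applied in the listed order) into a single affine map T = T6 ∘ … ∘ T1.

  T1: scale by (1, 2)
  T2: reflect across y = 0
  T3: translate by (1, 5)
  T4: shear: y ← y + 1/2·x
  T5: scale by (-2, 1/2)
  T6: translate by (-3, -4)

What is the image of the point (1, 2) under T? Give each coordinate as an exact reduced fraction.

T1 scale by (1, 2): (1, 2) → (1, 4)
T2 reflect across y = 0: (1, 4) → (1, -4)
T3 translate by (1, 5): (1, -4) → (2, 1)
T4 shear: y ← y + 1/2·x: (2, 1) → (2, 2)
T5 scale by (-2, 1/2): (2, 2) → (-4, 1)
T6 translate by (-3, -4): (-4, 1) → (-7, -3)

T(p) = (-7, -3)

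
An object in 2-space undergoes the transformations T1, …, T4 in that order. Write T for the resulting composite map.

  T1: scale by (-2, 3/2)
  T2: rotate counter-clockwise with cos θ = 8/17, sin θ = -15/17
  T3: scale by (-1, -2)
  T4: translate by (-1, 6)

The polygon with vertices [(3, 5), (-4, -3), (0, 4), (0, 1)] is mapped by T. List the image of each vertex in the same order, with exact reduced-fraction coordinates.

T1 scale by (-2, 3/2): (3, 5) → (-6, 15/2); (-4, -3) → (8, -9/2); (0, 4) → (0, 6); (0, 1) → (0, 3/2)
T2 rotate counter-clockwise with cos θ = 8/17, sin θ = -15/17: (-6, 15/2) → (129/34, 150/17); (8, -9/2) → (-7/34, -156/17); (0, 6) → (90/17, 48/17); (0, 3/2) → (45/34, 12/17)
T3 scale by (-1, -2): (129/34, 150/17) → (-129/34, -300/17); (-7/34, -156/17) → (7/34, 312/17); (90/17, 48/17) → (-90/17, -96/17); (45/34, 12/17) → (-45/34, -24/17)
T4 translate by (-1, 6): (-129/34, -300/17) → (-163/34, -198/17); (7/34, 312/17) → (-27/34, 414/17); (-90/17, -96/17) → (-107/17, 6/17); (-45/34, -24/17) → (-79/34, 78/17)

image vertices: (-163/34, -198/17), (-27/34, 414/17), (-107/17, 6/17), (-79/34, 78/17)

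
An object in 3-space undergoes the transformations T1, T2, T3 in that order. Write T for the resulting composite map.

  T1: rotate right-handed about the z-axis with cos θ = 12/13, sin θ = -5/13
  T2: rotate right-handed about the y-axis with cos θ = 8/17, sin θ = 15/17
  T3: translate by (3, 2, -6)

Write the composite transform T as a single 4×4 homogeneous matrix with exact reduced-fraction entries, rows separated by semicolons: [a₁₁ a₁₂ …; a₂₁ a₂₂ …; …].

T = [96/221 40/221 15/17 3; -5/13 12/13 0 2; -180/221 -75/221 8/17 -6; 0 0 0 1]

T1 = [12/13 5/13 0 0; -5/13 12/13 0 0; 0 0 1 0; 0 0 0 1]
T2·T1 = [96/221 40/221 15/17 0; -5/13 12/13 0 0; -180/221 -75/221 8/17 0; 0 0 0 1]
T3·…·T1 = [96/221 40/221 15/17 3; -5/13 12/13 0 2; -180/221 -75/221 8/17 -6; 0 0 0 1]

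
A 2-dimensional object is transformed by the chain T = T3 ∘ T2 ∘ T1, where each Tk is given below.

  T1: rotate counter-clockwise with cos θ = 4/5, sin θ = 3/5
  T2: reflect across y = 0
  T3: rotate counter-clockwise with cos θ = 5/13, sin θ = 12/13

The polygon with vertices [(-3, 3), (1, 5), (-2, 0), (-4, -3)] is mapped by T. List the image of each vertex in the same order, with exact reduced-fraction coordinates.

image vertices: (-69/65, -267/65), (17/5, -19/5), (-112/65, -66/65), (-323/65, 36/65)

T1 rotate counter-clockwise with cos θ = 4/5, sin θ = 3/5: (-3, 3) → (-21/5, 3/5); (1, 5) → (-11/5, 23/5); (-2, 0) → (-8/5, -6/5); (-4, -3) → (-7/5, -24/5)
T2 reflect across y = 0: (-21/5, 3/5) → (-21/5, -3/5); (-11/5, 23/5) → (-11/5, -23/5); (-8/5, -6/5) → (-8/5, 6/5); (-7/5, -24/5) → (-7/5, 24/5)
T3 rotate counter-clockwise with cos θ = 5/13, sin θ = 12/13: (-21/5, -3/5) → (-69/65, -267/65); (-11/5, -23/5) → (17/5, -19/5); (-8/5, 6/5) → (-112/65, -66/65); (-7/5, 24/5) → (-323/65, 36/65)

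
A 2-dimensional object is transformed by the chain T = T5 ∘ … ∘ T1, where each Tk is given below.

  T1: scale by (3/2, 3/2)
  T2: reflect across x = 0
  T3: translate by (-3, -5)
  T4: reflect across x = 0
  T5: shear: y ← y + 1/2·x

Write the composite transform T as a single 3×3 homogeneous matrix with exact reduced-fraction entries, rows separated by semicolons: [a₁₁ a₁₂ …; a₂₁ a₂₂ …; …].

T1 = [3/2 0 0; 0 3/2 0; 0 0 1]
T2·T1 = [-3/2 0 0; 0 3/2 0; 0 0 1]
T3·…·T1 = [-3/2 0 -3; 0 3/2 -5; 0 0 1]
T4·…·T1 = [3/2 0 3; 0 3/2 -5; 0 0 1]
T5·…·T1 = [3/2 0 3; 3/4 3/2 -7/2; 0 0 1]

T = [3/2 0 3; 3/4 3/2 -7/2; 0 0 1]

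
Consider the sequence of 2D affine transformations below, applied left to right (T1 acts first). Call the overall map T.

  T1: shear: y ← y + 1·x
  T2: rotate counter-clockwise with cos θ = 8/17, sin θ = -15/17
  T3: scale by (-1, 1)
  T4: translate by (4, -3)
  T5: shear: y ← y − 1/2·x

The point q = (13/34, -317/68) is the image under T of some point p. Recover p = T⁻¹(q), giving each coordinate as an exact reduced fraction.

p = (3, -1/2)

T1 = [1 0 0; 1 1 0; 0 0 1]
T2·T1 = [23/17 15/17 0; -7/17 8/17 0; 0 0 1]
T3·…·T1 = [-23/17 -15/17 0; -7/17 8/17 0; 0 0 1]
T4·…·T1 = [-23/17 -15/17 4; -7/17 8/17 -3; 0 0 1]
T5·…·T1 = [-23/17 -15/17 4; 9/34 31/34 -5; 0 0 1]
det M = -1; M⁻¹ = [-31/34 -15/17 -13/17; 9/34 23/17 97/17; 0 0 1]
M⁻¹ · (13/34, -317/68)ᵀ = (3, -1/2)ᵀ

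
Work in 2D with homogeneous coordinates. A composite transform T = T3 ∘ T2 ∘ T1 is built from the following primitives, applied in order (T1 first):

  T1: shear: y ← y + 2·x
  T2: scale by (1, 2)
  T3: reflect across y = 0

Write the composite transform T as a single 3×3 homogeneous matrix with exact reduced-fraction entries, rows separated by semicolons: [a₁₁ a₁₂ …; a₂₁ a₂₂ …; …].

T = [1 0 0; -4 -2 0; 0 0 1]

T1 = [1 0 0; 2 1 0; 0 0 1]
T2·T1 = [1 0 0; 4 2 0; 0 0 1]
T3·…·T1 = [1 0 0; -4 -2 0; 0 0 1]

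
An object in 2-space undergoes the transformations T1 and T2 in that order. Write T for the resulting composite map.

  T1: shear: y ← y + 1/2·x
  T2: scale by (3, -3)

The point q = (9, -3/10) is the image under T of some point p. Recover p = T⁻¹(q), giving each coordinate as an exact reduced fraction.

p = (3, -7/5)

T1 = [1 0 0; 1/2 1 0; 0 0 1]
T2·T1 = [3 0 0; -3/2 -3 0; 0 0 1]
det M = -9; M⁻¹ = [1/3 0 0; -1/6 -1/3 0; 0 0 1]
M⁻¹ · (9, -3/10)ᵀ = (3, -7/5)ᵀ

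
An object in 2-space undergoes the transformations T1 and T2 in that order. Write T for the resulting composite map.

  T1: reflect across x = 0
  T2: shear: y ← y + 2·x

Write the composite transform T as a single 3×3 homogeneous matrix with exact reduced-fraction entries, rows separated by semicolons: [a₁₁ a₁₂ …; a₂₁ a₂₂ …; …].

T = [-1 0 0; -2 1 0; 0 0 1]

T1 = [-1 0 0; 0 1 0; 0 0 1]
T2·T1 = [-1 0 0; -2 1 0; 0 0 1]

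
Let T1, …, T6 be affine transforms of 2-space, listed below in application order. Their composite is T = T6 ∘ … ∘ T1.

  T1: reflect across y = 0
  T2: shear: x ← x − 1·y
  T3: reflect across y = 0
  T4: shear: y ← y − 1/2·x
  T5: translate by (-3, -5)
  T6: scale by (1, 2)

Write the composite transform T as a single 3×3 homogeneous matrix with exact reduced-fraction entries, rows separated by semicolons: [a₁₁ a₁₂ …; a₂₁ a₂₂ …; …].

T1 = [1 0 0; 0 -1 0; 0 0 1]
T2·T1 = [1 1 0; 0 -1 0; 0 0 1]
T3·…·T1 = [1 1 0; 0 1 0; 0 0 1]
T4·…·T1 = [1 1 0; -1/2 1/2 0; 0 0 1]
T5·…·T1 = [1 1 -3; -1/2 1/2 -5; 0 0 1]
T6·…·T1 = [1 1 -3; -1 1 -10; 0 0 1]

T = [1 1 -3; -1 1 -10; 0 0 1]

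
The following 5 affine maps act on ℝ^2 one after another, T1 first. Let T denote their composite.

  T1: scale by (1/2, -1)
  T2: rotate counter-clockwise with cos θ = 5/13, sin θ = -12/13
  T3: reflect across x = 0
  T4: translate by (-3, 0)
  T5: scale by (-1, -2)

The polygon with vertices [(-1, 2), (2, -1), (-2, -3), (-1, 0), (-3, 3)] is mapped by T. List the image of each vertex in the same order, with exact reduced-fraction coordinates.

image vertices: (25/26, 8/13), (56/13, 14/13), (70/13, -54/13), (73/26, -12/13), (-9/26, -6/13)

T1 scale by (1/2, -1): (-1, 2) → (-1/2, -2); (2, -1) → (1, 1); (-2, -3) → (-1, 3); (-1, 0) → (-1/2, 0); (-3, 3) → (-3/2, -3)
T2 rotate counter-clockwise with cos θ = 5/13, sin θ = -12/13: (-1/2, -2) → (-53/26, -4/13); (1, 1) → (17/13, -7/13); (-1, 3) → (31/13, 27/13); (-1/2, 0) → (-5/26, 6/13); (-3/2, -3) → (-87/26, 3/13)
T3 reflect across x = 0: (-53/26, -4/13) → (53/26, -4/13); (17/13, -7/13) → (-17/13, -7/13); (31/13, 27/13) → (-31/13, 27/13); (-5/26, 6/13) → (5/26, 6/13); (-87/26, 3/13) → (87/26, 3/13)
T4 translate by (-3, 0): (53/26, -4/13) → (-25/26, -4/13); (-17/13, -7/13) → (-56/13, -7/13); (-31/13, 27/13) → (-70/13, 27/13); (5/26, 6/13) → (-73/26, 6/13); (87/26, 3/13) → (9/26, 3/13)
T5 scale by (-1, -2): (-25/26, -4/13) → (25/26, 8/13); (-56/13, -7/13) → (56/13, 14/13); (-70/13, 27/13) → (70/13, -54/13); (-73/26, 6/13) → (73/26, -12/13); (9/26, 3/13) → (-9/26, -6/13)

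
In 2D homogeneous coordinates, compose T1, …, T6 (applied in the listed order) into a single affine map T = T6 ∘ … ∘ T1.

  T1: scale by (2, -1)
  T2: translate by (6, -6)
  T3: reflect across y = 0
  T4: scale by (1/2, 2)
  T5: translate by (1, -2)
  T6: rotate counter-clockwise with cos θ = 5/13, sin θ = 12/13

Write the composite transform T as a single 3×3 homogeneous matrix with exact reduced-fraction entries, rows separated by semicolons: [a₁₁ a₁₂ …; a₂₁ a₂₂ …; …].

T1 = [2 0 0; 0 -1 0; 0 0 1]
T2·T1 = [2 0 6; 0 -1 -6; 0 0 1]
T3·…·T1 = [2 0 6; 0 1 6; 0 0 1]
T4·…·T1 = [1 0 3; 0 2 12; 0 0 1]
T5·…·T1 = [1 0 4; 0 2 10; 0 0 1]
T6·…·T1 = [5/13 -24/13 -100/13; 12/13 10/13 98/13; 0 0 1]

T = [5/13 -24/13 -100/13; 12/13 10/13 98/13; 0 0 1]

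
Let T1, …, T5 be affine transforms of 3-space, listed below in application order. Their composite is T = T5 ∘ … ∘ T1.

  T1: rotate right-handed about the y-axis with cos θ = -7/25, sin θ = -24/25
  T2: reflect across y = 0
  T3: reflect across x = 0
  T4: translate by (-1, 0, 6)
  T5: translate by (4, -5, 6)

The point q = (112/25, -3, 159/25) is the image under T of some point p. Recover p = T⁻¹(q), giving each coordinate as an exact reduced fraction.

p = (-5, -2, 3)

T1 = [-7/25 0 -24/25 0; 0 1 0 0; 24/25 0 -7/25 0; 0 0 0 1]
T2·T1 = [-7/25 0 -24/25 0; 0 -1 0 0; 24/25 0 -7/25 0; 0 0 0 1]
T3·…·T1 = [7/25 0 24/25 0; 0 -1 0 0; 24/25 0 -7/25 0; 0 0 0 1]
T4·…·T1 = [7/25 0 24/25 -1; 0 -1 0 0; 24/25 0 -7/25 6; 0 0 0 1]
T5·…·T1 = [7/25 0 24/25 3; 0 -1 0 -5; 24/25 0 -7/25 12; 0 0 0 1]
det M = 1; M⁻¹ = [7/25 0 24/25 -309/25; 0 -1 0 -5; 24/25 0 -7/25 12/25; 0 0 0 1]
M⁻¹ · (112/25, -3, 159/25)ᵀ = (-5, -2, 3)ᵀ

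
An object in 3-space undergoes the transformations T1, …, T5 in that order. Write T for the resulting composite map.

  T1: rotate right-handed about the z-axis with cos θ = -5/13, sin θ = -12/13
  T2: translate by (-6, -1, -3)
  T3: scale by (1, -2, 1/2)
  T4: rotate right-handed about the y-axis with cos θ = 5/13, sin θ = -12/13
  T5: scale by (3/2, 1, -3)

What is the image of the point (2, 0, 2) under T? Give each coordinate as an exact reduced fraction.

T1 rotate right-handed about the z-axis with cos θ = -5/13, sin θ = -12/13: (2, 0, 2) → (-10/13, -24/13, 2)
T2 translate by (-6, -1, -3): (-10/13, -24/13, 2) → (-88/13, -37/13, -1)
T3 scale by (1, -2, 1/2): (-88/13, -37/13, -1) → (-88/13, 74/13, -1/2)
T4 rotate right-handed about the y-axis with cos θ = 5/13, sin θ = -12/13: (-88/13, 74/13, -1/2) → (-362/169, 74/13, -2177/338)
T5 scale by (3/2, 1, -3): (-362/169, 74/13, -2177/338) → (-543/169, 74/13, 6531/338)

T(p) = (-543/169, 74/13, 6531/338)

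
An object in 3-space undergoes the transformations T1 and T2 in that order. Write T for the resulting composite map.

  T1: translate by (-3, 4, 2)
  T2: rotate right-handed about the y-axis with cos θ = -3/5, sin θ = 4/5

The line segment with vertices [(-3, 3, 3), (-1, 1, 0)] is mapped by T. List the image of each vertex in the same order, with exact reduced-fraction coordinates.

image vertices: (38/5, 7, 9/5), (4, 5, 2)

T1 translate by (-3, 4, 2): (-3, 3, 3) → (-6, 7, 5); (-1, 1, 0) → (-4, 5, 2)
T2 rotate right-handed about the y-axis with cos θ = -3/5, sin θ = 4/5: (-6, 7, 5) → (38/5, 7, 9/5); (-4, 5, 2) → (4, 5, 2)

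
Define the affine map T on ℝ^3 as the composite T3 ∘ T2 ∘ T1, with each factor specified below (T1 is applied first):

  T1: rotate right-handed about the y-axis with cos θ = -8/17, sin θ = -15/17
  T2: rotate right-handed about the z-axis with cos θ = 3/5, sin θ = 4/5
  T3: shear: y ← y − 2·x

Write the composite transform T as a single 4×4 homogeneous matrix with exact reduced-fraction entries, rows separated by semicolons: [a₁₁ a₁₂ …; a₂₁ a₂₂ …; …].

T = [-24/85 -4/5 -9/17 0; 16/85 11/5 6/17 0; 15/17 0 -8/17 0; 0 0 0 1]

T1 = [-8/17 0 -15/17 0; 0 1 0 0; 15/17 0 -8/17 0; 0 0 0 1]
T2·T1 = [-24/85 -4/5 -9/17 0; -32/85 3/5 -12/17 0; 15/17 0 -8/17 0; 0 0 0 1]
T3·…·T1 = [-24/85 -4/5 -9/17 0; 16/85 11/5 6/17 0; 15/17 0 -8/17 0; 0 0 0 1]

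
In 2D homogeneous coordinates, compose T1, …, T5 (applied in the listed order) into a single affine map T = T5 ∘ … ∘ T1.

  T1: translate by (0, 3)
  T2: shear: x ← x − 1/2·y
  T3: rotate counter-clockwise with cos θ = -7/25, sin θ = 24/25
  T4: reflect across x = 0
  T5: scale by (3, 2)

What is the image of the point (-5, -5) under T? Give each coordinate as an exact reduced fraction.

T1 translate by (0, 3): (-5, -5) → (-5, -2)
T2 shear: x ← x − 1/2·y: (-5, -2) → (-4, -2)
T3 rotate counter-clockwise with cos θ = -7/25, sin θ = 24/25: (-4, -2) → (76/25, -82/25)
T4 reflect across x = 0: (76/25, -82/25) → (-76/25, -82/25)
T5 scale by (3, 2): (-76/25, -82/25) → (-228/25, -164/25)

T(p) = (-228/25, -164/25)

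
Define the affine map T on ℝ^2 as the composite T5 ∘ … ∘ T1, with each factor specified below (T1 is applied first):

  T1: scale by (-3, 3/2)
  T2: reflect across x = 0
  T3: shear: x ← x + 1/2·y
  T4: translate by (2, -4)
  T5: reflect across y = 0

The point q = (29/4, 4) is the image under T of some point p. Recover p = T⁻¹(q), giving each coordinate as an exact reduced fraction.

p = (7/4, 0)

T1 = [-3 0 0; 0 3/2 0; 0 0 1]
T2·T1 = [3 0 0; 0 3/2 0; 0 0 1]
T3·…·T1 = [3 3/4 0; 0 3/2 0; 0 0 1]
T4·…·T1 = [3 3/4 2; 0 3/2 -4; 0 0 1]
T5·…·T1 = [3 3/4 2; 0 -3/2 4; 0 0 1]
det M = -9/2; M⁻¹ = [1/3 1/6 -4/3; 0 -2/3 8/3; 0 0 1]
M⁻¹ · (29/4, 4)ᵀ = (7/4, 0)ᵀ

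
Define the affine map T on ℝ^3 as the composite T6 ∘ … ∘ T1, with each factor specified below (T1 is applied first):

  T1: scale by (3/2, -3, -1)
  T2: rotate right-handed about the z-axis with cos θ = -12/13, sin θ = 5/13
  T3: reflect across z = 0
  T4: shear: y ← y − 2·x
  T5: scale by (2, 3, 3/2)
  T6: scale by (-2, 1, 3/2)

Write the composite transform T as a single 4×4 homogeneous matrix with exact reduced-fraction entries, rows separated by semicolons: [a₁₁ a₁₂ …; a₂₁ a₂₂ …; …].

T1 = [3/2 0 0 0; 0 -3 0 0; 0 0 -1 0; 0 0 0 1]
T2·T1 = [-18/13 15/13 0 0; 15/26 36/13 0 0; 0 0 -1 0; 0 0 0 1]
T3·…·T1 = [-18/13 15/13 0 0; 15/26 36/13 0 0; 0 0 1 0; 0 0 0 1]
T4·…·T1 = [-18/13 15/13 0 0; 87/26 6/13 0 0; 0 0 1 0; 0 0 0 1]
T5·…·T1 = [-36/13 30/13 0 0; 261/26 18/13 0 0; 0 0 3/2 0; 0 0 0 1]
T6·…·T1 = [72/13 -60/13 0 0; 261/26 18/13 0 0; 0 0 9/4 0; 0 0 0 1]

T = [72/13 -60/13 0 0; 261/26 18/13 0 0; 0 0 9/4 0; 0 0 0 1]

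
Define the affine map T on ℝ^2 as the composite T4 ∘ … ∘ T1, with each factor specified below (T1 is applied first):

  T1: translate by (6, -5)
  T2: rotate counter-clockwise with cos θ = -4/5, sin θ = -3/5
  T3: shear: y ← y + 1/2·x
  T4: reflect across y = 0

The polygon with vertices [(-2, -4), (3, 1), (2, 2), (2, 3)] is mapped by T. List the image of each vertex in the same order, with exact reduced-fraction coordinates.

image vertices: (-43/5, -1/2), (-48/5, 7), (-41/5, 13/2), (-38/5, 7)

T1 translate by (6, -5): (-2, -4) → (4, -9); (3, 1) → (9, -4); (2, 2) → (8, -3); (2, 3) → (8, -2)
T2 rotate counter-clockwise with cos θ = -4/5, sin θ = -3/5: (4, -9) → (-43/5, 24/5); (9, -4) → (-48/5, -11/5); (8, -3) → (-41/5, -12/5); (8, -2) → (-38/5, -16/5)
T3 shear: y ← y + 1/2·x: (-43/5, 24/5) → (-43/5, 1/2); (-48/5, -11/5) → (-48/5, -7); (-41/5, -12/5) → (-41/5, -13/2); (-38/5, -16/5) → (-38/5, -7)
T4 reflect across y = 0: (-43/5, 1/2) → (-43/5, -1/2); (-48/5, -7) → (-48/5, 7); (-41/5, -13/2) → (-41/5, 13/2); (-38/5, -7) → (-38/5, 7)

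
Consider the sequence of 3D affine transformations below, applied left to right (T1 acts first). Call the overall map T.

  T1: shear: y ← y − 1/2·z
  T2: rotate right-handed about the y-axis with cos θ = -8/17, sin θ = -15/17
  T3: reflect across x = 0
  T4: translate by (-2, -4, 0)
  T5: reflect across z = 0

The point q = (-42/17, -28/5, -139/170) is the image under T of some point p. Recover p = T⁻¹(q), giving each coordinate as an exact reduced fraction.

p = (1/2, -2, -4/5)

T1 = [1 0 0 0; 0 1 -1/2 0; 0 0 1 0; 0 0 0 1]
T2·T1 = [-8/17 0 -15/17 0; 0 1 -1/2 0; 15/17 0 -8/17 0; 0 0 0 1]
T3·…·T1 = [8/17 0 15/17 0; 0 1 -1/2 0; 15/17 0 -8/17 0; 0 0 0 1]
T4·…·T1 = [8/17 0 15/17 -2; 0 1 -1/2 -4; 15/17 0 -8/17 0; 0 0 0 1]
T5·…·T1 = [8/17 0 15/17 -2; 0 1 -1/2 -4; -15/17 0 8/17 0; 0 0 0 1]
det M = 1; M⁻¹ = [8/17 0 -15/17 16/17; 15/34 1 4/17 83/17; 15/17 0 8/17 30/17; 0 0 0 1]
M⁻¹ · (-42/17, -28/5, -139/170)ᵀ = (1/2, -2, -4/5)ᵀ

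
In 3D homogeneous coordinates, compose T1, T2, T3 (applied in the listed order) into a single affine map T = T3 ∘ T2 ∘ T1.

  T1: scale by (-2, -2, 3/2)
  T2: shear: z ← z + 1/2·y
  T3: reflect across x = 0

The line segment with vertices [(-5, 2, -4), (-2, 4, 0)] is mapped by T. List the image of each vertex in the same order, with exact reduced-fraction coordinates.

image vertices: (-10, -4, -8), (-4, -8, -4)

T1 scale by (-2, -2, 3/2): (-5, 2, -4) → (10, -4, -6); (-2, 4, 0) → (4, -8, 0)
T2 shear: z ← z + 1/2·y: (10, -4, -6) → (10, -4, -8); (4, -8, 0) → (4, -8, -4)
T3 reflect across x = 0: (10, -4, -8) → (-10, -4, -8); (4, -8, -4) → (-4, -8, -4)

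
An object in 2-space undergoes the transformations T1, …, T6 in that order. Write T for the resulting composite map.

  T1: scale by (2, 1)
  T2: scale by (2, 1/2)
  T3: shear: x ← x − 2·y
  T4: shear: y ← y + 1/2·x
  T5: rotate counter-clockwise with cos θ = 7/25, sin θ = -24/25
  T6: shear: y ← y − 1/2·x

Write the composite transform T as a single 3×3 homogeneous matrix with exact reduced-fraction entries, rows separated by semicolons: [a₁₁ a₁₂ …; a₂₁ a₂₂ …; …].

T1 = [2 0 0; 0 1 0; 0 0 1]
T2·T1 = [4 0 0; 0 1/2 0; 0 0 1]
T3·…·T1 = [4 -1 0; 0 1/2 0; 0 0 1]
T4·…·T1 = [4 -1 0; 2 0 0; 0 0 1]
T5·…·T1 = [76/25 -7/25 0; -82/25 24/25 0; 0 0 1]
T6·…·T1 = [76/25 -7/25 0; -24/5 11/10 0; 0 0 1]

T = [76/25 -7/25 0; -24/5 11/10 0; 0 0 1]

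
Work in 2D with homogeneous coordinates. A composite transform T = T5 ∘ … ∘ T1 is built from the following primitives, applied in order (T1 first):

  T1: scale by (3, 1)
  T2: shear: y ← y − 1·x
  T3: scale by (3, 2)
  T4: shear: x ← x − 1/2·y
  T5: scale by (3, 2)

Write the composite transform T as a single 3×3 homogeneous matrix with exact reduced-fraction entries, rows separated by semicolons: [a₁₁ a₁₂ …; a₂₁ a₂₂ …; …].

T = [36 -3 0; -12 4 0; 0 0 1]

T1 = [3 0 0; 0 1 0; 0 0 1]
T2·T1 = [3 0 0; -3 1 0; 0 0 1]
T3·…·T1 = [9 0 0; -6 2 0; 0 0 1]
T4·…·T1 = [12 -1 0; -6 2 0; 0 0 1]
T5·…·T1 = [36 -3 0; -12 4 0; 0 0 1]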